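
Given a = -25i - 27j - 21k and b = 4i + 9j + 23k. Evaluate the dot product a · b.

-826

a · b = (-25)·4 + (-27)·9 + (-21)·23 = -100 - 243 - 483 = -826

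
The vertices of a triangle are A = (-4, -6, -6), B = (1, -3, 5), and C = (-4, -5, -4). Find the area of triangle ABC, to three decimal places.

6.124

AB = (5, 3, 11),  AC = (0, 1, 2)
i: 3·2 - 11·1 = 6 - 11 = -5
j: 11·0 - 5·2 = 0 - 10 = -10
k: 5·1 - 3·0 = 5 - 0 = 5
AB × AC = (-5, -10, 5)
|AB × AC| = √150 ≈ 12.2474
area = ½ · 12.2474 ≈ 6.124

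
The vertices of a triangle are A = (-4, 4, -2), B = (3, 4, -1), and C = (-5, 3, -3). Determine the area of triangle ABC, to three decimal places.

AB = (7, 0, 1),  AC = (-1, -1, -1)
i: 0·(-1) - 1·(-1) = 0 - (-1) = 1
j: 1·(-1) - 7·(-1) = -1 - (-7) = 6
k: 7·(-1) - 0·(-1) = -7 - 0 = -7
AB × AC = (1, 6, -7)
|AB × AC| = √86 ≈ 9.2736
area = ½ · 9.2736 ≈ 4.637

4.637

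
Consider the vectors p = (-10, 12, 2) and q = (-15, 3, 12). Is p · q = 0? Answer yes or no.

p · q = (-10)·(-15) + 12·3 + 2·12 = 150 + 36 + 24 = 210
Nonzero, so the vectors are not orthogonal.

no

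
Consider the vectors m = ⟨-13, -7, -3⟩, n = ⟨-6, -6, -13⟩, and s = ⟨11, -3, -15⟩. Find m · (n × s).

716

n × s:
i: (-6)·(-15) - (-13)·(-3) = 90 - 39 = 51
j: (-13)·11 - (-6)·(-15) = -143 - 90 = -233
k: (-6)·(-3) - (-6)·11 = 18 - (-66) = 84
n × s = (51, -233, 84)
m · (n × s) = (-13)·51 + (-7)·(-233) + (-3)·84 = -663 + 1631 - 252 = 716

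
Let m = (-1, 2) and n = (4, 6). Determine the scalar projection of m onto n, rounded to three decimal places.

1.109

m · n = (-1)·4 + 2·6 = -4 + 12 = 8
|n| = √(16 + 36) = √52 ≈ 7.2111
comp_n m = 8 / √52 ≈ 1.109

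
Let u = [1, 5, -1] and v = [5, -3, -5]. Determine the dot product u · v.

u · v = 1·5 + 5·(-3) + (-1)·(-5) = 5 - 15 + 5 = -5

-5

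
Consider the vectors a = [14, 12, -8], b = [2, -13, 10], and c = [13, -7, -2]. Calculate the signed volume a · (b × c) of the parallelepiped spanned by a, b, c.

1712

b × c:
i: (-13)·(-2) - 10·(-7) = 26 - (-70) = 96
j: 10·13 - 2·(-2) = 130 - (-4) = 134
k: 2·(-7) - (-13)·13 = -14 - (-169) = 155
b × c = (96, 134, 155)
a · (b × c) = 14·96 + 12·134 + (-8)·155 = 1344 + 1608 - 1240 = 1712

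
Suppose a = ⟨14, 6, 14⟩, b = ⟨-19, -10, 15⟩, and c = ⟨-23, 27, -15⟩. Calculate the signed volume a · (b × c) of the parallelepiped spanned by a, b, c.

-17752

b × c:
i: (-10)·(-15) - 15·27 = 150 - 405 = -255
j: 15·(-23) - (-19)·(-15) = -345 - 285 = -630
k: (-19)·27 - (-10)·(-23) = -513 - 230 = -743
b × c = (-255, -630, -743)
a · (b × c) = 14·(-255) + 6·(-630) + 14·(-743) = -3570 - 3780 - 10402 = -17752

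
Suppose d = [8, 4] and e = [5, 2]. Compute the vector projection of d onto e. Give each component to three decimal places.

d · e = 8·5 + 4·2 = 40 + 8 = 48
|e|² = 25 + 4 = 29
proj_e d = (48/29) · (5, 2) ≈ (8.276, 3.310)

(8.276, 3.310)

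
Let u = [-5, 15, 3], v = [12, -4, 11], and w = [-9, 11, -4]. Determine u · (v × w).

48

v × w:
i: (-4)·(-4) - 11·11 = 16 - 121 = -105
j: 11·(-9) - 12·(-4) = -99 - (-48) = -51
k: 12·11 - (-4)·(-9) = 132 - 36 = 96
v × w = (-105, -51, 96)
u · (v × w) = (-5)·(-105) + 15·(-51) + 3·96 = 525 - 765 + 288 = 48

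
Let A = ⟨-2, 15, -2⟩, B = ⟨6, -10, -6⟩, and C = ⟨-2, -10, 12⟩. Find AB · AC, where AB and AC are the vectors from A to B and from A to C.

AB = B − A = (8, -25, -4)
AC = C − A = (0, -25, 14)
AB · AC = 8·0 + (-25)·(-25) + (-4)·14 = 0 + 625 - 56 = 569

569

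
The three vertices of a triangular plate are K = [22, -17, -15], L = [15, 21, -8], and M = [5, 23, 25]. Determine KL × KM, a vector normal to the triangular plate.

(1240, 161, 366)

KL = (-7, 38, 7)
KM = (-17, 40, 40)
i: 38·40 - 7·40 = 1520 - 280 = 1240
j: 7·(-17) - (-7)·40 = -119 - (-280) = 161
k: (-7)·40 - 38·(-17) = -280 - (-646) = 366
KL × KM = (1240, 161, 366)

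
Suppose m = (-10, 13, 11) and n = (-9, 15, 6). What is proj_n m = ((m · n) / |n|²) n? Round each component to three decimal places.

m · n = (-10)·(-9) + 13·15 + 11·6 = 90 + 195 + 66 = 351
|n|² = 81 + 225 + 36 = 342
proj_n m = (351/342) · (-9, 15, 6) ≈ (-9.237, 15.395, 6.158)

(-9.237, 15.395, 6.158)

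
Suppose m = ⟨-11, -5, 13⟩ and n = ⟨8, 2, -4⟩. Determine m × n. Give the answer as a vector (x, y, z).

(-6, 60, 18)

i: (-5)·(-4) - 13·2 = 20 - 26 = -6
j: 13·8 - (-11)·(-4) = 104 - 44 = 60
k: (-11)·2 - (-5)·8 = -22 - (-40) = 18
m × n = (-6, 60, 18)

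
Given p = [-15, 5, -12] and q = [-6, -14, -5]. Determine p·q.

80

p · q = (-15)·(-6) + 5·(-14) + (-12)·(-5) = 90 - 70 + 60 = 80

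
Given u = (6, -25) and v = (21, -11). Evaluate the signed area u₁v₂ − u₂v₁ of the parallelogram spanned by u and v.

459

6·(-11) - (-25)·21 = -66 - (-525) = 459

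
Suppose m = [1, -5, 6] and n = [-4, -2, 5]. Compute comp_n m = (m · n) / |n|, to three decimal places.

m · n = 1·(-4) + (-5)·(-2) + 6·5 = -4 + 10 + 30 = 36
|n| = √(16 + 4 + 25) = √45 ≈ 6.7082
comp_n m = 36 / √45 ≈ 5.367

5.367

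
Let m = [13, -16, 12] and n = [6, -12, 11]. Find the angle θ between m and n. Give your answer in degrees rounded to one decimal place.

m · n = 13·6 + (-16)·(-12) + 12·11 = 78 + 192 + 132 = 402
|m|² = 169 + 256 + 144 = 569,  |m| = √569 ≈ 23.853721
|n|² = 36 + 144 + 121 = 301,  |n| = √301 ≈ 17.349352
cos θ = 402 / (23.853721 · 17.349352) ≈ 0.97137
θ = arccos(0.97137) ≈ 13.7°

13.7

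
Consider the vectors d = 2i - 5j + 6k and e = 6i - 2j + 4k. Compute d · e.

46

d · e = 2·6 + (-5)·(-2) + 6·4 = 12 + 10 + 24 = 46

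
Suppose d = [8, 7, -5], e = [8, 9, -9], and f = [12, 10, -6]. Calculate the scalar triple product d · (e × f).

e × f:
i: 9·(-6) - (-9)·10 = -54 - (-90) = 36
j: (-9)·12 - 8·(-6) = -108 - (-48) = -60
k: 8·10 - 9·12 = 80 - 108 = -28
e × f = (36, -60, -28)
d · (e × f) = 8·36 + 7·(-60) + (-5)·(-28) = 288 - 420 + 140 = 8

8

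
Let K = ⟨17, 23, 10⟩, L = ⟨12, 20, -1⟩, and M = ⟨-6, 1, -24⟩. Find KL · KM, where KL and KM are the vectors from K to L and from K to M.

555

KL = L − K = (-5, -3, -11)
KM = M − K = (-23, -22, -34)
KL · KM = (-5)·(-23) + (-3)·(-22) + (-11)·(-34) = 115 + 66 + 374 = 555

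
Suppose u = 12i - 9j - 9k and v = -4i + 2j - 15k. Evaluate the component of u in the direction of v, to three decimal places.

4.408

u · v = 12·(-4) + (-9)·2 + (-9)·(-15) = -48 - 18 + 135 = 69
|v| = √(16 + 4 + 225) = √245 ≈ 15.6525
comp_v u = 69 / √245 ≈ 4.408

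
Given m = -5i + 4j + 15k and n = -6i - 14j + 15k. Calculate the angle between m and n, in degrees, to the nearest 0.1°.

m · n = (-5)·(-6) + 4·(-14) + 15·15 = 30 - 56 + 225 = 199
|m|² = 25 + 16 + 225 = 266,  |m| = √266 ≈ 16.309506
|n|² = 36 + 196 + 225 = 457,  |n| = √457 ≈ 21.377558
cos θ = 199 / (16.309506 · 21.377558) ≈ 0.57076
θ = arccos(0.57076) ≈ 55.2°

55.2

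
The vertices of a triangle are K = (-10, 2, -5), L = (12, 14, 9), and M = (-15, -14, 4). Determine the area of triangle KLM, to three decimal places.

258.511

KL = (22, 12, 14),  KM = (-5, -16, 9)
i: 12·9 - 14·(-16) = 108 - (-224) = 332
j: 14·(-5) - 22·9 = -70 - 198 = -268
k: 22·(-16) - 12·(-5) = -352 - (-60) = -292
KL × KM = (332, -268, -292)
|KL × KM| = √267312 ≈ 517.0222
area = ½ · 517.0222 ≈ 258.511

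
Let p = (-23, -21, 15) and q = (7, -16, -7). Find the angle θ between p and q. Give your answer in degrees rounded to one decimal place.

83.8

p · q = (-23)·7 + (-21)·(-16) + 15·(-7) = -161 + 336 - 105 = 70
|p|² = 529 + 441 + 225 = 1195,  |p| = √1195 ≈ 34.568772
|q|² = 49 + 256 + 49 = 354,  |q| = √354 ≈ 18.814888
cos θ = 70 / (34.568772 · 18.814888) ≈ 0.10762
θ = arccos(0.10762) ≈ 83.8°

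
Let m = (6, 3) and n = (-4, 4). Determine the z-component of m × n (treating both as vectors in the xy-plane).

6·4 - 3·(-4) = 24 - (-12) = 36

36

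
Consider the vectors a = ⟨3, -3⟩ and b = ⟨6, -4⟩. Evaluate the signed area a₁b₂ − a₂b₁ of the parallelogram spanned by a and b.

6

3·(-4) - (-3)·6 = -12 - (-18) = 6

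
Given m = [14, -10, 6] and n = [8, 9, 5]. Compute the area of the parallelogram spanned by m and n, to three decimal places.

231.810

i: (-10)·5 - 6·9 = -50 - 54 = -104
j: 6·8 - 14·5 = 48 - 70 = -22
k: 14·9 - (-10)·8 = 126 - (-80) = 206
m × n = (-104, -22, 206)
|m × n| = √((-104)² + (-22)² + 206²) = √53736 ≈ 231.8103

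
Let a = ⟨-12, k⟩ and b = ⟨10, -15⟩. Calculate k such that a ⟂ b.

-8

a · b = (-12)·10 + k·(-15) = -120 - 15k
Set equal to 0: -15k = 120, so k = -8.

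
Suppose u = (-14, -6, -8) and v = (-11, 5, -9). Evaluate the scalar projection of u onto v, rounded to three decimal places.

u · v = (-14)·(-11) + (-6)·5 + (-8)·(-9) = 154 - 30 + 72 = 196
|v| = √(121 + 25 + 81) = √227 ≈ 15.0665
comp_v u = 196 / √227 ≈ 13.009

13.009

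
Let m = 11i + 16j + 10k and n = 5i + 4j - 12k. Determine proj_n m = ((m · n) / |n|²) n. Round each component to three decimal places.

m · n = 11·5 + 16·4 + 10·(-12) = 55 + 64 - 120 = -1
|n|² = 25 + 16 + 144 = 185
proj_n m = (-1/185) · (5, 4, -12) ≈ (-0.027, -0.022, 0.065)

(-0.027, -0.022, 0.065)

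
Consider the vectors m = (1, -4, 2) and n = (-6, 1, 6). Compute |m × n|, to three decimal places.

39.102

i: (-4)·6 - 2·1 = -24 - 2 = -26
j: 2·(-6) - 1·6 = -12 - 6 = -18
k: 1·1 - (-4)·(-6) = 1 - 24 = -23
m × n = (-26, -18, -23)
|m × n| = √((-26)² + (-18)² + (-23)²) = √1529 ≈ 39.1024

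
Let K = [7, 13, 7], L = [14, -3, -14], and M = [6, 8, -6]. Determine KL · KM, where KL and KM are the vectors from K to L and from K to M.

346

KL = L − K = (7, -16, -21)
KM = M − K = (-1, -5, -13)
KL · KM = 7·(-1) + (-16)·(-5) + (-21)·(-13) = -7 + 80 + 273 = 346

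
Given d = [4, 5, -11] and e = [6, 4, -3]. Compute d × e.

(29, -54, -14)

i: 5·(-3) - (-11)·4 = -15 - (-44) = 29
j: (-11)·6 - 4·(-3) = -66 - (-12) = -54
k: 4·4 - 5·6 = 16 - 30 = -14
d × e = (29, -54, -14)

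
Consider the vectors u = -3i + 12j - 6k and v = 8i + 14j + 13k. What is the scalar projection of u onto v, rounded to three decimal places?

3.187

u · v = (-3)·8 + 12·14 + (-6)·13 = -24 + 168 - 78 = 66
|v| = √(64 + 196 + 169) = √429 ≈ 20.7123
comp_v u = 66 / √429 ≈ 3.187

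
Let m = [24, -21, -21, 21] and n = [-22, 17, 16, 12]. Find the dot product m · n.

m · n = 24·(-22) + (-21)·17 + (-21)·16 + 21·12 = -528 - 357 - 336 + 252 = -969

-969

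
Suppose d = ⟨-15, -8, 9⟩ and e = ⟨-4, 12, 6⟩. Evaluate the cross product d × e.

(-156, 54, -212)

i: (-8)·6 - 9·12 = -48 - 108 = -156
j: 9·(-4) - (-15)·6 = -36 - (-90) = 54
k: (-15)·12 - (-8)·(-4) = -180 - 32 = -212
d × e = (-156, 54, -212)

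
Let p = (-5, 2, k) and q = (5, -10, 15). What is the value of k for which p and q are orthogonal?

p · q = (-5)·5 + 2·(-10) + k·15 = -45 + 15k
Set equal to 0: 15k = 45, so k = 3.

3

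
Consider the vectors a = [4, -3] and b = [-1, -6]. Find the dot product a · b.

14

a · b = 4·(-1) + (-3)·(-6) = -4 + 18 = 14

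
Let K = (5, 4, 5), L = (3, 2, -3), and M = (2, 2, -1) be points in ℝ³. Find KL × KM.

KL = (-2, -2, -8)
KM = (-3, -2, -6)
i: (-2)·(-6) - (-8)·(-2) = 12 - 16 = -4
j: (-8)·(-3) - (-2)·(-6) = 24 - 12 = 12
k: (-2)·(-2) - (-2)·(-3) = 4 - 6 = -2
KL × KM = (-4, 12, -2)

(-4, 12, -2)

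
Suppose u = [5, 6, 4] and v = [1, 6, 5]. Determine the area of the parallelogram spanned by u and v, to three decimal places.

i: 6·5 - 4·6 = 30 - 24 = 6
j: 4·1 - 5·5 = 4 - 25 = -21
k: 5·6 - 6·1 = 30 - 6 = 24
u × v = (6, -21, 24)
|u × v| = √(6² + (-21)² + 24²) = √1053 ≈ 32.4500

32.450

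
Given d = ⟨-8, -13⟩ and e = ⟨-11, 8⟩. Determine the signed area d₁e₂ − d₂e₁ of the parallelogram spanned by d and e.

(-8)·8 - (-13)·(-11) = -64 - 143 = -207

-207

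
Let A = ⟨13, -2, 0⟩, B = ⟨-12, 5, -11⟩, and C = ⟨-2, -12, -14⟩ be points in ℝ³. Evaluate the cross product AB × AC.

(-208, -185, 355)

AB = (-25, 7, -11)
AC = (-15, -10, -14)
i: 7·(-14) - (-11)·(-10) = -98 - 110 = -208
j: (-11)·(-15) - (-25)·(-14) = 165 - 350 = -185
k: (-25)·(-10) - 7·(-15) = 250 - (-105) = 355
AB × AC = (-208, -185, 355)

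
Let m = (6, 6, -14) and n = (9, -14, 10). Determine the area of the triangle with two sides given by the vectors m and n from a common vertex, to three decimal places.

i: 6·10 - (-14)·(-14) = 60 - 196 = -136
j: (-14)·9 - 6·10 = -126 - 60 = -186
k: 6·(-14) - 6·9 = -84 - 54 = -138
m × n = (-136, -186, -138)
|m × n| = √((-136)² + (-186)² + (-138)²) = √72136 ≈ 268.5815
area = ½ · 268.5815 ≈ 134.291

134.291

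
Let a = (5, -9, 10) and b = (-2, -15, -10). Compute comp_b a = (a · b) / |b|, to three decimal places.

1.378

a · b = 5·(-2) + (-9)·(-15) + 10·(-10) = -10 + 135 - 100 = 25
|b| = √(4 + 225 + 100) = √329 ≈ 18.1384
comp_b a = 25 / √329 ≈ 1.378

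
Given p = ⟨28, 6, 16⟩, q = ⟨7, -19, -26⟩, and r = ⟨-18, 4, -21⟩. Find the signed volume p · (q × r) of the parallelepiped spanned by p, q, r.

q × r:
i: (-19)·(-21) - (-26)·4 = 399 - (-104) = 503
j: (-26)·(-18) - 7·(-21) = 468 - (-147) = 615
k: 7·4 - (-19)·(-18) = 28 - 342 = -314
q × r = (503, 615, -314)
p · (q × r) = 28·503 + 6·615 + 16·(-314) = 14084 + 3690 - 5024 = 12750

12750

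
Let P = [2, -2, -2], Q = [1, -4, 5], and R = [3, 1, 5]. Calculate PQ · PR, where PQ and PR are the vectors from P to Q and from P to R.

42

PQ = Q − P = (-1, -2, 7)
PR = R − P = (1, 3, 7)
PQ · PR = (-1)·1 + (-2)·3 + 7·7 = -1 - 6 + 49 = 42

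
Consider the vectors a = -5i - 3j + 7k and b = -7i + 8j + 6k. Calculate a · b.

53

a · b = (-5)·(-7) + (-3)·8 + 7·6 = 35 - 24 + 42 = 53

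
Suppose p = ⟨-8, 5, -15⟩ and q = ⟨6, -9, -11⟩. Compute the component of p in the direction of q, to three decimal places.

p · q = (-8)·6 + 5·(-9) + (-15)·(-11) = -48 - 45 + 165 = 72
|q| = √(36 + 81 + 121) = √238 ≈ 15.4272
comp_q p = 72 / √238 ≈ 4.667

4.667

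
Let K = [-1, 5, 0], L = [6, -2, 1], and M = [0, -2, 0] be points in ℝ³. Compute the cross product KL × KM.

(7, 1, -42)

KL = (7, -7, 1)
KM = (1, -7, 0)
i: (-7)·0 - 1·(-7) = 0 - (-7) = 7
j: 1·1 - 7·0 = 1 - 0 = 1
k: 7·(-7) - (-7)·1 = -49 - (-7) = -42
KL × KM = (7, 1, -42)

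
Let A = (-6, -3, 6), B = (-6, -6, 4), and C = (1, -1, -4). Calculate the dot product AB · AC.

14

AB = B − A = (0, -3, -2)
AC = C − A = (7, 2, -10)
AB · AC = 0·7 + (-3)·2 + (-2)·(-10) = 0 - 6 + 20 = 14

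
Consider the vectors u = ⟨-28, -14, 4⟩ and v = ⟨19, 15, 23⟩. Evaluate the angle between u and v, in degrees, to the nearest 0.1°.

u · v = (-28)·19 + (-14)·15 + 4·23 = -532 - 210 + 92 = -650
|u|² = 784 + 196 + 16 = 996,  |u| = √996 ≈ 31.559468
|v|² = 361 + 225 + 529 = 1115,  |v| = √1115 ≈ 33.391616
cos θ = -650 / (31.559468 · 33.391616) ≈ -0.61680
θ = arccos(-0.61680) ≈ 128.1°

128.1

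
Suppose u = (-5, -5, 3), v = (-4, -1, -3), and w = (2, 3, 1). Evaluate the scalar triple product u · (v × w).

-60

v × w:
i: (-1)·1 - (-3)·3 = -1 - (-9) = 8
j: (-3)·2 - (-4)·1 = -6 - (-4) = -2
k: (-4)·3 - (-1)·2 = -12 - (-2) = -10
v × w = (8, -2, -10)
u · (v × w) = (-5)·8 + (-5)·(-2) + 3·(-10) = -40 + 10 - 30 = -60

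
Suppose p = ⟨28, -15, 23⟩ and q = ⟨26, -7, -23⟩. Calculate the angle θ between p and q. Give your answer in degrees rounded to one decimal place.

77.4

p · q = 28·26 + (-15)·(-7) + 23·(-23) = 728 + 105 - 529 = 304
|p|² = 784 + 225 + 529 = 1538,  |p| = √1538 ≈ 39.217343
|q|² = 676 + 49 + 529 = 1254,  |q| = √1254 ≈ 35.411862
cos θ = 304 / (39.217343 · 35.411862) ≈ 0.21890
θ = arccos(0.21890) ≈ 77.4°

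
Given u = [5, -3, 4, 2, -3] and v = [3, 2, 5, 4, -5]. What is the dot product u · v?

52

u · v = 5·3 + (-3)·2 + 4·5 + 2·4 + (-3)·(-5) = 15 - 6 + 20 + 8 + 15 = 52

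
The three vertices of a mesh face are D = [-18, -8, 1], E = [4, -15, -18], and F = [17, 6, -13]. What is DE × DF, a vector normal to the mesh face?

DE = (22, -7, -19)
DF = (35, 14, -14)
i: (-7)·(-14) - (-19)·14 = 98 - (-266) = 364
j: (-19)·35 - 22·(-14) = -665 - (-308) = -357
k: 22·14 - (-7)·35 = 308 - (-245) = 553
DE × DF = (364, -357, 553)

(364, -357, 553)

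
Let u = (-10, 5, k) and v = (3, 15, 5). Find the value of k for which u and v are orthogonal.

u · v = (-10)·3 + 5·15 + k·5 = 45 + 5k
Set equal to 0: 5k = -45, so k = -9.

-9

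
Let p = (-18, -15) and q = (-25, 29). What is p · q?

15

p · q = (-18)·(-25) + (-15)·29 = 450 - 435 = 15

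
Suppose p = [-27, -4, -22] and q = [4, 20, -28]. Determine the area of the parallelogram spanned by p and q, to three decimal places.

i: (-4)·(-28) - (-22)·20 = 112 - (-440) = 552
j: (-22)·4 - (-27)·(-28) = -88 - 756 = -844
k: (-27)·20 - (-4)·4 = -540 - (-16) = -524
p × q = (552, -844, -524)
|p × q| = √(552² + (-844)² + (-524)²) = √1291616 ≈ 1136.4929

1136.493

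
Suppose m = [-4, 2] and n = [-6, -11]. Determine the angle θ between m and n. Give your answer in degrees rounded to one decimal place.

m · n = (-4)·(-6) + 2·(-11) = 24 - 22 = 2
|m|² = 16 + 4 = 20,  |m| = √20 ≈ 4.472136
|n|² = 36 + 121 = 157,  |n| = √157 ≈ 12.529964
cos θ = 2 / (4.472136 · 12.529964) ≈ 0.03569
θ = arccos(0.03569) ≈ 88.0°

88.0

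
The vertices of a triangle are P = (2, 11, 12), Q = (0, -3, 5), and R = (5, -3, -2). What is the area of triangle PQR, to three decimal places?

PQ = (-2, -14, -7),  PR = (3, -14, -14)
i: (-14)·(-14) - (-7)·(-14) = 196 - 98 = 98
j: (-7)·3 - (-2)·(-14) = -21 - 28 = -49
k: (-2)·(-14) - (-14)·3 = 28 - (-42) = 70
PQ × PR = (98, -49, 70)
|PQ × PR| = √16905 ≈ 130.0192
area = ½ · 130.0192 ≈ 65.010

65.010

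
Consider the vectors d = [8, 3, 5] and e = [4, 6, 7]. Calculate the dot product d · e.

85

d · e = 8·4 + 3·6 + 5·7 = 32 + 18 + 35 = 85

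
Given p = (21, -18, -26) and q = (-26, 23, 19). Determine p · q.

p · q = 21·(-26) + (-18)·23 + (-26)·19 = -546 - 414 - 494 = -1454

-1454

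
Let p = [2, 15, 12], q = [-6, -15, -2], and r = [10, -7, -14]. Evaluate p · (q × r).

q × r:
i: (-15)·(-14) - (-2)·(-7) = 210 - 14 = 196
j: (-2)·10 - (-6)·(-14) = -20 - 84 = -104
k: (-6)·(-7) - (-15)·10 = 42 - (-150) = 192
q × r = (196, -104, 192)
p · (q × r) = 2·196 + 15·(-104) + 12·192 = 392 - 1560 + 2304 = 1136

1136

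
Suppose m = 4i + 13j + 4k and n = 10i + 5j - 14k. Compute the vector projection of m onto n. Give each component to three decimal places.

m · n = 4·10 + 13·5 + 4·(-14) = 40 + 65 - 56 = 49
|n|² = 100 + 25 + 196 = 321
proj_n m = (49/321) · (10, 5, -14) ≈ (1.526, 0.763, -2.137)

(1.526, 0.763, -2.137)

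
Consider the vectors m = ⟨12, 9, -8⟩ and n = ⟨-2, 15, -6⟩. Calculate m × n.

(66, 88, 198)

i: 9·(-6) - (-8)·15 = -54 - (-120) = 66
j: (-8)·(-2) - 12·(-6) = 16 - (-72) = 88
k: 12·15 - 9·(-2) = 180 - (-18) = 198
m × n = (66, 88, 198)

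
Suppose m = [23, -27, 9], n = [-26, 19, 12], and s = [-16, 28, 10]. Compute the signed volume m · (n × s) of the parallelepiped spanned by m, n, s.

-9010

n × s:
i: 19·10 - 12·28 = 190 - 336 = -146
j: 12·(-16) - (-26)·10 = -192 - (-260) = 68
k: (-26)·28 - 19·(-16) = -728 - (-304) = -424
n × s = (-146, 68, -424)
m · (n × s) = 23·(-146) + (-27)·68 + 9·(-424) = -3358 - 1836 - 3816 = -9010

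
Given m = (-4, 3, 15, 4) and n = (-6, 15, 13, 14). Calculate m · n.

m · n = (-4)·(-6) + 3·15 + 15·13 + 4·14 = 24 + 45 + 195 + 56 = 320

320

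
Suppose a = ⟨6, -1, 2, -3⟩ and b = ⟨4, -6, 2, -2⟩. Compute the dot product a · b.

a · b = 6·4 + (-1)·(-6) + 2·2 + (-3)·(-2) = 24 + 6 + 4 + 6 = 40

40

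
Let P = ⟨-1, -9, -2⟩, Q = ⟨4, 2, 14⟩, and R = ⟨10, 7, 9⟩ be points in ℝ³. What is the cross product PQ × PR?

(-135, 121, -41)

PQ = (5, 11, 16)
PR = (11, 16, 11)
i: 11·11 - 16·16 = 121 - 256 = -135
j: 16·11 - 5·11 = 176 - 55 = 121
k: 5·16 - 11·11 = 80 - 121 = -41
PQ × PR = (-135, 121, -41)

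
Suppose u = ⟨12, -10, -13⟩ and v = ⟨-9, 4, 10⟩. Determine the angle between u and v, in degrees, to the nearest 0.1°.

u · v = 12·(-9) + (-10)·4 + (-13)·10 = -108 - 40 - 130 = -278
|u|² = 144 + 100 + 169 = 413,  |u| = √413 ≈ 20.322401
|v|² = 81 + 16 + 100 = 197,  |v| = √197 ≈ 14.035669
cos θ = -278 / (20.322401 · 14.035669) ≈ -0.97462
θ = arccos(-0.97462) ≈ 167.1°

167.1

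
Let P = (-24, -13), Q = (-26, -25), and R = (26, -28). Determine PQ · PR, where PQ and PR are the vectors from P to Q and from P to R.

80

PQ = Q − P = (-2, -12)
PR = R − P = (50, -15)
PQ · PR = (-2)·50 + (-12)·(-15) = -100 + 180 = 80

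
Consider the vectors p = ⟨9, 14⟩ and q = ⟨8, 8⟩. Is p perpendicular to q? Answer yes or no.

p · q = 9·8 + 14·8 = 72 + 112 = 184
Nonzero, so the vectors are not orthogonal.

no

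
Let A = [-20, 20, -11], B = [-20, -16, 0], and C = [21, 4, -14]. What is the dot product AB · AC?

AB = B − A = (0, -36, 11)
AC = C − A = (41, -16, -3)
AB · AC = 0·41 + (-36)·(-16) + 11·(-3) = 0 + 576 - 33 = 543

543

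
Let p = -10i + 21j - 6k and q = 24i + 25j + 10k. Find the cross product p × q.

i: 21·10 - (-6)·25 = 210 - (-150) = 360
j: (-6)·24 - (-10)·10 = -144 - (-100) = -44
k: (-10)·25 - 21·24 = -250 - 504 = -754
p × q = (360, -44, -754)

(360, -44, -754)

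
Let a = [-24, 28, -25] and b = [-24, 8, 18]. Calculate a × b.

(704, 1032, 480)

i: 28·18 - (-25)·8 = 504 - (-200) = 704
j: (-25)·(-24) - (-24)·18 = 600 - (-432) = 1032
k: (-24)·8 - 28·(-24) = -192 - (-672) = 480
a × b = (704, 1032, 480)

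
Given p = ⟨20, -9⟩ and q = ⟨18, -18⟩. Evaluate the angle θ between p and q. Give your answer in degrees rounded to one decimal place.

20.8

p · q = 20·18 + (-9)·(-18) = 360 + 162 = 522
|p|² = 400 + 81 = 481,  |p| = √481 ≈ 21.931712
|q|² = 324 + 324 = 648,  |q| = √648 ≈ 25.455844
cos θ = 522 / (21.931712 · 25.455844) ≈ 0.93500
θ = arccos(0.93500) ≈ 20.8°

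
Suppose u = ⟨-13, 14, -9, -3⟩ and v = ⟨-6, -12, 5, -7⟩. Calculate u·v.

u · v = (-13)·(-6) + 14·(-12) + (-9)·5 + (-3)·(-7) = 78 - 168 - 45 + 21 = -114

-114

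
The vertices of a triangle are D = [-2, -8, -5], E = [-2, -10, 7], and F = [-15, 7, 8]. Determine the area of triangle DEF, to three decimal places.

129.854

DE = (0, -2, 12),  DF = (-13, 15, 13)
i: (-2)·13 - 12·15 = -26 - 180 = -206
j: 12·(-13) - 0·13 = -156 - 0 = -156
k: 0·15 - (-2)·(-13) = 0 - 26 = -26
DE × DF = (-206, -156, -26)
|DE × DF| = √67448 ≈ 259.7075
area = ½ · 259.7075 ≈ 129.854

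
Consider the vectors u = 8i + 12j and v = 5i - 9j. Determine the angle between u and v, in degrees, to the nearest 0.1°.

u · v = 8·5 + 12·(-9) = 40 - 108 = -68
|u|² = 64 + 144 = 208,  |u| = √208 ≈ 14.422205
|v|² = 25 + 81 = 106,  |v| = √106 ≈ 10.295630
cos θ = -68 / (14.422205 · 10.295630) ≈ -0.45796
θ = arccos(-0.45796) ≈ 117.3°

117.3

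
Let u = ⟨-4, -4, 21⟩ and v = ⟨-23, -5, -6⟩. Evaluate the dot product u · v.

-14

u · v = (-4)·(-23) + (-4)·(-5) + 21·(-6) = 92 + 20 - 126 = -14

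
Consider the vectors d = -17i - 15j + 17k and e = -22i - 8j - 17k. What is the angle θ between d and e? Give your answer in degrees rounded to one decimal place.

d · e = (-17)·(-22) + (-15)·(-8) + 17·(-17) = 374 + 120 - 289 = 205
|d|² = 289 + 225 + 289 = 803,  |d| = √803 ≈ 28.337255
|e|² = 484 + 64 + 289 = 837,  |e| = √837 ≈ 28.930952
cos θ = 205 / (28.337255 · 28.930952) ≈ 0.25005
θ = arccos(0.25005) ≈ 75.5°

75.5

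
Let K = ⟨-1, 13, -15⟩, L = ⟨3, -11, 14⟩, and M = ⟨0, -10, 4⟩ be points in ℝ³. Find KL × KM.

(211, -47, -68)

KL = (4, -24, 29)
KM = (1, -23, 19)
i: (-24)·19 - 29·(-23) = -456 - (-667) = 211
j: 29·1 - 4·19 = 29 - 76 = -47
k: 4·(-23) - (-24)·1 = -92 - (-24) = -68
KL × KM = (211, -47, -68)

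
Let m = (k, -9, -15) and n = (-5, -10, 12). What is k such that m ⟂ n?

m · n = k·(-5) + (-9)·(-10) + (-15)·12 = -90 - 5k
Set equal to 0: -5k = 90, so k = -18.

-18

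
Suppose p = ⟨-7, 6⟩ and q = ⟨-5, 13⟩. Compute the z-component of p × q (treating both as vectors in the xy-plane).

-61

(-7)·13 - 6·(-5) = -91 - (-30) = -61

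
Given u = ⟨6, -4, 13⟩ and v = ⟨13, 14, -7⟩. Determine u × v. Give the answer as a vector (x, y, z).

(-154, 211, 136)

i: (-4)·(-7) - 13·14 = 28 - 182 = -154
j: 13·13 - 6·(-7) = 169 - (-42) = 211
k: 6·14 - (-4)·13 = 84 - (-52) = 136
u × v = (-154, 211, 136)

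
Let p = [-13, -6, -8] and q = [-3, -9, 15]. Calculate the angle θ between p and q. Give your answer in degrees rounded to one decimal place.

95.3

p · q = (-13)·(-3) + (-6)·(-9) + (-8)·15 = 39 + 54 - 120 = -27
|p|² = 169 + 36 + 64 = 269,  |p| = √269 ≈ 16.401219
|q|² = 9 + 81 + 225 = 315,  |q| = √315 ≈ 17.748239
cos θ = -27 / (16.401219 · 17.748239) ≈ -0.09275
θ = arccos(-0.09275) ≈ 95.3°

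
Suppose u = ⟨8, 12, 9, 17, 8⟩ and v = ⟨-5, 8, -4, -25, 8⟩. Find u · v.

u · v = 8·(-5) + 12·8 + 9·(-4) + 17·(-25) + 8·8 = -40 + 96 - 36 - 425 + 64 = -341

-341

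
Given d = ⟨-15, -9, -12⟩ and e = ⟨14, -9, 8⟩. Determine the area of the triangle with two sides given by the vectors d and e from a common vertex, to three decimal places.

160.332

i: (-9)·8 - (-12)·(-9) = -72 - 108 = -180
j: (-12)·14 - (-15)·8 = -168 - (-120) = -48
k: (-15)·(-9) - (-9)·14 = 135 - (-126) = 261
d × e = (-180, -48, 261)
|d × e| = √((-180)² + (-48)² + 261²) = √102825 ≈ 320.6634
area = ½ · 320.6634 ≈ 160.332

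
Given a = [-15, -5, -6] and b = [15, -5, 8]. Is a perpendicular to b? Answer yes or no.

a · b = (-15)·15 + (-5)·(-5) + (-6)·8 = -225 + 25 - 48 = -248
Nonzero, so the vectors are not orthogonal.

no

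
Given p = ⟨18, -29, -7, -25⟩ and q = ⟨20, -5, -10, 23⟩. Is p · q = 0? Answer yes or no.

yes

p · q = 18·20 + (-29)·(-5) + (-7)·(-10) + (-25)·23 = 360 + 145 + 70 - 575 = 0
Zero, so the vectors are orthogonal.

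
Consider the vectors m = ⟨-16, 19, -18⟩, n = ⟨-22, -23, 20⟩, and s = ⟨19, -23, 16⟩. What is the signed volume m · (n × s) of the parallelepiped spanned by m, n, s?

-4538

n × s:
i: (-23)·16 - 20·(-23) = -368 - (-460) = 92
j: 20·19 - (-22)·16 = 380 - (-352) = 732
k: (-22)·(-23) - (-23)·19 = 506 - (-437) = 943
n × s = (92, 732, 943)
m · (n × s) = (-16)·92 + 19·732 + (-18)·943 = -1472 + 13908 - 16974 = -4538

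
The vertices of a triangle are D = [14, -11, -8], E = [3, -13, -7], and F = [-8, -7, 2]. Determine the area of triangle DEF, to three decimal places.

63.372

DE = (-11, -2, 1),  DF = (-22, 4, 10)
i: (-2)·10 - 1·4 = -20 - 4 = -24
j: 1·(-22) - (-11)·10 = -22 - (-110) = 88
k: (-11)·4 - (-2)·(-22) = -44 - 44 = -88
DE × DF = (-24, 88, -88)
|DE × DF| = √16064 ≈ 126.7438
area = ½ · 126.7438 ≈ 63.372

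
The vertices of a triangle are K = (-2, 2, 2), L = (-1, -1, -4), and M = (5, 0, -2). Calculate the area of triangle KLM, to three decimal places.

21.243

KL = (1, -3, -6),  KM = (7, -2, -4)
i: (-3)·(-4) - (-6)·(-2) = 12 - 12 = 0
j: (-6)·7 - 1·(-4) = -42 - (-4) = -38
k: 1·(-2) - (-3)·7 = -2 - (-21) = 19
KL × KM = (0, -38, 19)
|KL × KM| = √1805 ≈ 42.4853
area = ½ · 42.4853 ≈ 21.243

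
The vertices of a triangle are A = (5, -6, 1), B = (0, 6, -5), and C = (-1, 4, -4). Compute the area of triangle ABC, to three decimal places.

AB = (-5, 12, -6),  AC = (-6, 10, -5)
i: 12·(-5) - (-6)·10 = -60 - (-60) = 0
j: (-6)·(-6) - (-5)·(-5) = 36 - 25 = 11
k: (-5)·10 - 12·(-6) = -50 - (-72) = 22
AB × AC = (0, 11, 22)
|AB × AC| = √605 ≈ 24.5967
area = ½ · 24.5967 ≈ 12.298

12.298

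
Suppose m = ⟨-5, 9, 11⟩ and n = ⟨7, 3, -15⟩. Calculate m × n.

i: 9·(-15) - 11·3 = -135 - 33 = -168
j: 11·7 - (-5)·(-15) = 77 - 75 = 2
k: (-5)·3 - 9·7 = -15 - 63 = -78
m × n = (-168, 2, -78)

(-168, 2, -78)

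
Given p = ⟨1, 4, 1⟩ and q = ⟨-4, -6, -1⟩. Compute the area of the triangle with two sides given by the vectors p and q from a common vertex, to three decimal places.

5.315

i: 4·(-1) - 1·(-6) = -4 - (-6) = 2
j: 1·(-4) - 1·(-1) = -4 - (-1) = -3
k: 1·(-6) - 4·(-4) = -6 - (-16) = 10
p × q = (2, -3, 10)
|p × q| = √(2² + (-3)² + 10²) = √113 ≈ 10.6301
area = ½ · 10.6301 ≈ 5.315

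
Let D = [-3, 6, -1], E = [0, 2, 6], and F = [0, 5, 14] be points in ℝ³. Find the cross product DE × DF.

(-53, -24, 9)

DE = (3, -4, 7)
DF = (3, -1, 15)
i: (-4)·15 - 7·(-1) = -60 - (-7) = -53
j: 7·3 - 3·15 = 21 - 45 = -24
k: 3·(-1) - (-4)·3 = -3 - (-12) = 9
DE × DF = (-53, -24, 9)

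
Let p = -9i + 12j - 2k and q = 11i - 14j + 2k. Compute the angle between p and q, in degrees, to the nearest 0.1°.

p · q = (-9)·11 + 12·(-14) + (-2)·2 = -99 - 168 - 4 = -271
|p|² = 81 + 144 + 4 = 229,  |p| = √229 ≈ 15.132746
|q|² = 121 + 196 + 4 = 321,  |q| = √321 ≈ 17.916473
cos θ = -271 / (15.132746 · 17.916473) ≈ -0.99954
θ = arccos(-0.99954) ≈ 178.3°

178.3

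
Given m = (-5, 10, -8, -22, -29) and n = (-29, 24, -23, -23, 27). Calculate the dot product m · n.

m · n = (-5)·(-29) + 10·24 + (-8)·(-23) + (-22)·(-23) + (-29)·27 = 145 + 240 + 184 + 506 - 783 = 292

292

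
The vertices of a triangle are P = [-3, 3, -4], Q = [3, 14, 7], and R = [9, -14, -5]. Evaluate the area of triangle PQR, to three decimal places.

161.846

PQ = (6, 11, 11),  PR = (12, -17, -1)
i: 11·(-1) - 11·(-17) = -11 - (-187) = 176
j: 11·12 - 6·(-1) = 132 - (-6) = 138
k: 6·(-17) - 11·12 = -102 - 132 = -234
PQ × PR = (176, 138, -234)
|PQ × PR| = √104776 ≈ 323.6912
area = ½ · 323.6912 ≈ 161.846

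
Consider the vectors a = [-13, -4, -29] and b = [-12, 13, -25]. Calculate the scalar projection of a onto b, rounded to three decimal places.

27.068

a · b = (-13)·(-12) + (-4)·13 + (-29)·(-25) = 156 - 52 + 725 = 829
|b| = √(144 + 169 + 625) = √938 ≈ 30.6268
comp_b a = 829 / √938 ≈ 27.068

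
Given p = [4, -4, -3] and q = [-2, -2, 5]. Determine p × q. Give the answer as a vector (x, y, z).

i: (-4)·5 - (-3)·(-2) = -20 - 6 = -26
j: (-3)·(-2) - 4·5 = 6 - 20 = -14
k: 4·(-2) - (-4)·(-2) = -8 - 8 = -16
p × q = (-26, -14, -16)

(-26, -14, -16)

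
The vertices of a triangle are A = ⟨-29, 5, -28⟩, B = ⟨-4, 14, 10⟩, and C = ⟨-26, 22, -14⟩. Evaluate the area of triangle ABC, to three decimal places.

348.030

AB = (25, 9, 38),  AC = (3, 17, 14)
i: 9·14 - 38·17 = 126 - 646 = -520
j: 38·3 - 25·14 = 114 - 350 = -236
k: 25·17 - 9·3 = 425 - 27 = 398
AB × AC = (-520, -236, 398)
|AB × AC| = √484500 ≈ 696.0603
area = ½ · 696.0603 ≈ 348.030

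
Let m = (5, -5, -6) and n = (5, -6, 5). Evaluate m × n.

(-61, -55, -5)

i: (-5)·5 - (-6)·(-6) = -25 - 36 = -61
j: (-6)·5 - 5·5 = -30 - 25 = -55
k: 5·(-6) - (-5)·5 = -30 - (-25) = -5
m × n = (-61, -55, -5)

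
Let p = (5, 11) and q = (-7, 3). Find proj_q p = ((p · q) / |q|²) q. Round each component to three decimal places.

p · q = 5·(-7) + 11·3 = -35 + 33 = -2
|q|² = 49 + 9 = 58
proj_q p = (-2/58) · (-7, 3) ≈ (0.241, -0.103)

(0.241, -0.103)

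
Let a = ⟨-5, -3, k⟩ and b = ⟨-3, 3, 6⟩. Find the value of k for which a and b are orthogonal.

-1

a · b = (-5)·(-3) + (-3)·3 + k·6 = 6 + 6k
Set equal to 0: 6k = -6, so k = -1.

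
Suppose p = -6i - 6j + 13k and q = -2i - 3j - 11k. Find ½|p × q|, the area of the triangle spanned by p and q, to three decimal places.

i: (-6)·(-11) - 13·(-3) = 66 - (-39) = 105
j: 13·(-2) - (-6)·(-11) = -26 - 66 = -92
k: (-6)·(-3) - (-6)·(-2) = 18 - 12 = 6
p × q = (105, -92, 6)
|p × q| = √(105² + (-92)² + 6²) = √19525 ≈ 139.7319
area = ½ · 139.7319 ≈ 69.866

69.866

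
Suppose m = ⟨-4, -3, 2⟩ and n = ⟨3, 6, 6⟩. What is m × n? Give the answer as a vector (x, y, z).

(-30, 30, -15)

i: (-3)·6 - 2·6 = -18 - 12 = -30
j: 2·3 - (-4)·6 = 6 - (-24) = 30
k: (-4)·6 - (-3)·3 = -24 - (-9) = -15
m × n = (-30, 30, -15)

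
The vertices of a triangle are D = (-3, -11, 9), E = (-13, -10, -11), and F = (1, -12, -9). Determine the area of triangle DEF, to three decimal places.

DE = (-10, 1, -20),  DF = (4, -1, -18)
i: 1·(-18) - (-20)·(-1) = -18 - 20 = -38
j: (-20)·4 - (-10)·(-18) = -80 - 180 = -260
k: (-10)·(-1) - 1·4 = 10 - 4 = 6
DE × DF = (-38, -260, 6)
|DE × DF| = √69080 ≈ 262.8307
area = ½ · 262.8307 ≈ 131.415

131.415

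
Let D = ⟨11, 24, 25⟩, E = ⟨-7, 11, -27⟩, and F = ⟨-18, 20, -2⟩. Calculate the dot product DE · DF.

1978

DE = E − D = (-18, -13, -52)
DF = F − D = (-29, -4, -27)
DE · DF = (-18)·(-29) + (-13)·(-4) + (-52)·(-27) = 522 + 52 + 1404 = 1978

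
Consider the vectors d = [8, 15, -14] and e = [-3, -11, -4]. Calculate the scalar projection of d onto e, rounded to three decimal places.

-11.007

d · e = 8·(-3) + 15·(-11) + (-14)·(-4) = -24 - 165 + 56 = -133
|e| = √(9 + 121 + 16) = √146 ≈ 12.0830
comp_e d = -133 / √146 ≈ -11.007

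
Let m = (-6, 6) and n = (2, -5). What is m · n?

-42

m · n = (-6)·2 + 6·(-5) = -12 - 30 = -42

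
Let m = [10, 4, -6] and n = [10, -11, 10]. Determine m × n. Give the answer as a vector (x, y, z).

(-26, -160, -150)

i: 4·10 - (-6)·(-11) = 40 - 66 = -26
j: (-6)·10 - 10·10 = -60 - 100 = -160
k: 10·(-11) - 4·10 = -110 - 40 = -150
m × n = (-26, -160, -150)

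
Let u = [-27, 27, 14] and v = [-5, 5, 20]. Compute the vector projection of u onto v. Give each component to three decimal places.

(-6.111, 6.111, 24.444)

u · v = (-27)·(-5) + 27·5 + 14·20 = 135 + 135 + 280 = 550
|v|² = 25 + 25 + 400 = 450
proj_v u = (550/450) · (-5, 5, 20) ≈ (-6.111, 6.111, 24.444)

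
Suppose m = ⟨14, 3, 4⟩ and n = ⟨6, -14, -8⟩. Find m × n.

i: 3·(-8) - 4·(-14) = -24 - (-56) = 32
j: 4·6 - 14·(-8) = 24 - (-112) = 136
k: 14·(-14) - 3·6 = -196 - 18 = -214
m × n = (32, 136, -214)

(32, 136, -214)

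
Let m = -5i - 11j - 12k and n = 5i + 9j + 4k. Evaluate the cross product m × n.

(64, -40, 10)

i: (-11)·4 - (-12)·9 = -44 - (-108) = 64
j: (-12)·5 - (-5)·4 = -60 - (-20) = -40
k: (-5)·9 - (-11)·5 = -45 - (-55) = 10
m × n = (64, -40, 10)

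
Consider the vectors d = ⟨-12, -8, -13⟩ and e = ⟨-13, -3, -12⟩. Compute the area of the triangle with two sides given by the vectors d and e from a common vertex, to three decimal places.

i: (-8)·(-12) - (-13)·(-3) = 96 - 39 = 57
j: (-13)·(-13) - (-12)·(-12) = 169 - 144 = 25
k: (-12)·(-3) - (-8)·(-13) = 36 - 104 = -68
d × e = (57, 25, -68)
|d × e| = √(57² + 25² + (-68)²) = √8498 ≈ 92.1846
area = ½ · 92.1846 ≈ 46.092

46.092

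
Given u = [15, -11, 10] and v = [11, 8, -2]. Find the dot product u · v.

57

u · v = 15·11 + (-11)·8 + 10·(-2) = 165 - 88 - 20 = 57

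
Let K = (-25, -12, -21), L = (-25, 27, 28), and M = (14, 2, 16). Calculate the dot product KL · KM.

2359

KL = L − K = (0, 39, 49)
KM = M − K = (39, 14, 37)
KL · KM = 0·39 + 39·14 + 49·37 = 0 + 546 + 1813 = 2359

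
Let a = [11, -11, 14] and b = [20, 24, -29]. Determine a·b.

-450

a · b = 11·20 + (-11)·24 + 14·(-29) = 220 - 264 - 406 = -450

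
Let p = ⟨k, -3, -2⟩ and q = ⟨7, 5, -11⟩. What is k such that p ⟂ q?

-1

p · q = k·7 + (-3)·5 + (-2)·(-11) = 7 + 7k
Set equal to 0: 7k = -7, so k = -1.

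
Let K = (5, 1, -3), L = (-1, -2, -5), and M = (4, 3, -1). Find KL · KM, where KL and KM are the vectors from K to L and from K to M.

KL = L − K = (-6, -3, -2)
KM = M − K = (-1, 2, 2)
KL · KM = (-6)·(-1) + (-3)·2 + (-2)·2 = 6 - 6 - 4 = -4

-4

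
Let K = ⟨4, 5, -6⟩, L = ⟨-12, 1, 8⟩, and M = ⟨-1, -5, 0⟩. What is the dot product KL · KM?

KL = L − K = (-16, -4, 14)
KM = M − K = (-5, -10, 6)
KL · KM = (-16)·(-5) + (-4)·(-10) + 14·6 = 80 + 40 + 84 = 204

204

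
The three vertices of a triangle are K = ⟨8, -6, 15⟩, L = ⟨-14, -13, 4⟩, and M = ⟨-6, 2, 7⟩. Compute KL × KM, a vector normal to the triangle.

(144, -22, -274)

KL = (-22, -7, -11)
KM = (-14, 8, -8)
i: (-7)·(-8) - (-11)·8 = 56 - (-88) = 144
j: (-11)·(-14) - (-22)·(-8) = 154 - 176 = -22
k: (-22)·8 - (-7)·(-14) = -176 - 98 = -274
KL × KM = (144, -22, -274)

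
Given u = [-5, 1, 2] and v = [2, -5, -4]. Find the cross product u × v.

(6, -16, 23)

i: 1·(-4) - 2·(-5) = -4 - (-10) = 6
j: 2·2 - (-5)·(-4) = 4 - 20 = -16
k: (-5)·(-5) - 1·2 = 25 - 2 = 23
u × v = (6, -16, 23)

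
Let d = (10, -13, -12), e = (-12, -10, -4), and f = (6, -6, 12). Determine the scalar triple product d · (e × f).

-4584

e × f:
i: (-10)·12 - (-4)·(-6) = -120 - 24 = -144
j: (-4)·6 - (-12)·12 = -24 - (-144) = 120
k: (-12)·(-6) - (-10)·6 = 72 - (-60) = 132
e × f = (-144, 120, 132)
d · (e × f) = 10·(-144) + (-13)·120 + (-12)·132 = -1440 - 1560 - 1584 = -4584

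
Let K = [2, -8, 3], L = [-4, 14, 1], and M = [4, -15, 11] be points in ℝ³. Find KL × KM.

(162, 44, -2)

KL = (-6, 22, -2)
KM = (2, -7, 8)
i: 22·8 - (-2)·(-7) = 176 - 14 = 162
j: (-2)·2 - (-6)·8 = -4 - (-48) = 44
k: (-6)·(-7) - 22·2 = 42 - 44 = -2
KL × KM = (162, 44, -2)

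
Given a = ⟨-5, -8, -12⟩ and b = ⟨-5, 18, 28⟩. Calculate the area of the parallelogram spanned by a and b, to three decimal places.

i: (-8)·28 - (-12)·18 = -224 - (-216) = -8
j: (-12)·(-5) - (-5)·28 = 60 - (-140) = 200
k: (-5)·18 - (-8)·(-5) = -90 - 40 = -130
a × b = (-8, 200, -130)
|a × b| = √((-8)² + 200² + (-130)²) = √56964 ≈ 238.6713

238.671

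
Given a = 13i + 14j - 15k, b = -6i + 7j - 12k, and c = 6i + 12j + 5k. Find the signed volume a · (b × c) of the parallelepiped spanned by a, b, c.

b × c:
i: 7·5 - (-12)·12 = 35 - (-144) = 179
j: (-12)·6 - (-6)·5 = -72 - (-30) = -42
k: (-6)·12 - 7·6 = -72 - 42 = -114
b × c = (179, -42, -114)
a · (b × c) = 13·179 + 14·(-42) + (-15)·(-114) = 2327 - 588 + 1710 = 3449

3449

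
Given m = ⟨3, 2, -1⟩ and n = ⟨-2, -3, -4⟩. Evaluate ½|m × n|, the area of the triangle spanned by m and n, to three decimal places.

i: 2·(-4) - (-1)·(-3) = -8 - 3 = -11
j: (-1)·(-2) - 3·(-4) = 2 - (-12) = 14
k: 3·(-3) - 2·(-2) = -9 - (-4) = -5
m × n = (-11, 14, -5)
|m × n| = √((-11)² + 14² + (-5)²) = √342 ≈ 18.4932
area = ½ · 18.4932 ≈ 9.247

9.247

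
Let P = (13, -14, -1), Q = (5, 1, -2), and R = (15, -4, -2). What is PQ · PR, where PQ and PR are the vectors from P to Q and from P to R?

PQ = Q − P = (-8, 15, -1)
PR = R − P = (2, 10, -1)
PQ · PR = (-8)·2 + 15·10 + (-1)·(-1) = -16 + 150 + 1 = 135

135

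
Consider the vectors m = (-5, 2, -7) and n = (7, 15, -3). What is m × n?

i: 2·(-3) - (-7)·15 = -6 - (-105) = 99
j: (-7)·7 - (-5)·(-3) = -49 - 15 = -64
k: (-5)·15 - 2·7 = -75 - 14 = -89
m × n = (99, -64, -89)

(99, -64, -89)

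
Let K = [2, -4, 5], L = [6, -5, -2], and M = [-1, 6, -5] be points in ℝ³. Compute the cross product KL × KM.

KL = (4, -1, -7)
KM = (-3, 10, -10)
i: (-1)·(-10) - (-7)·10 = 10 - (-70) = 80
j: (-7)·(-3) - 4·(-10) = 21 - (-40) = 61
k: 4·10 - (-1)·(-3) = 40 - 3 = 37
KL × KM = (80, 61, 37)

(80, 61, 37)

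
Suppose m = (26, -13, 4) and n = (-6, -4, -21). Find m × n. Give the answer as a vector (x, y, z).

i: (-13)·(-21) - 4·(-4) = 273 - (-16) = 289
j: 4·(-6) - 26·(-21) = -24 - (-546) = 522
k: 26·(-4) - (-13)·(-6) = -104 - 78 = -182
m × n = (289, 522, -182)

(289, 522, -182)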